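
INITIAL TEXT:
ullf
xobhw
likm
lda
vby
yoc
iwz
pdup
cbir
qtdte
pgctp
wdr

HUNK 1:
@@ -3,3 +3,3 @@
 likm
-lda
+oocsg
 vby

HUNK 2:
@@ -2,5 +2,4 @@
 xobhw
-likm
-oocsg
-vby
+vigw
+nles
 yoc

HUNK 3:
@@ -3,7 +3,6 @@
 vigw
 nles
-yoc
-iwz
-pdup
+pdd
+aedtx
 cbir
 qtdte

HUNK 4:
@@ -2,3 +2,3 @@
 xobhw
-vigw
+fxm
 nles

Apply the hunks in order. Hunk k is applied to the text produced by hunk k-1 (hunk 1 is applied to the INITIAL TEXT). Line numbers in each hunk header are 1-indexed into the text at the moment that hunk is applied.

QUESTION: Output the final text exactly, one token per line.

Answer: ullf
xobhw
fxm
nles
pdd
aedtx
cbir
qtdte
pgctp
wdr

Derivation:
Hunk 1: at line 3 remove [lda] add [oocsg] -> 12 lines: ullf xobhw likm oocsg vby yoc iwz pdup cbir qtdte pgctp wdr
Hunk 2: at line 2 remove [likm,oocsg,vby] add [vigw,nles] -> 11 lines: ullf xobhw vigw nles yoc iwz pdup cbir qtdte pgctp wdr
Hunk 3: at line 3 remove [yoc,iwz,pdup] add [pdd,aedtx] -> 10 lines: ullf xobhw vigw nles pdd aedtx cbir qtdte pgctp wdr
Hunk 4: at line 2 remove [vigw] add [fxm] -> 10 lines: ullf xobhw fxm nles pdd aedtx cbir qtdte pgctp wdr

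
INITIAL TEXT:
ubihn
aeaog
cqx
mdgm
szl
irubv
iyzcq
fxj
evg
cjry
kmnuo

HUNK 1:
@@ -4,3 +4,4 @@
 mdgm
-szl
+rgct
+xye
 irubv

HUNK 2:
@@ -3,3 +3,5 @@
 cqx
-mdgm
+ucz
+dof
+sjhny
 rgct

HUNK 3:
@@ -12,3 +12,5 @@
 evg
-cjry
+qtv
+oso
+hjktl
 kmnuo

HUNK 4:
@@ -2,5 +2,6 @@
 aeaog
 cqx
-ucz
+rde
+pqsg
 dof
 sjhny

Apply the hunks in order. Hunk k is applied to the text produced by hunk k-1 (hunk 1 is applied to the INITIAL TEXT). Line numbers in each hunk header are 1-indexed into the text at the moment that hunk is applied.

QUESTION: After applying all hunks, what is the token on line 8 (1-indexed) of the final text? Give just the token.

Hunk 1: at line 4 remove [szl] add [rgct,xye] -> 12 lines: ubihn aeaog cqx mdgm rgct xye irubv iyzcq fxj evg cjry kmnuo
Hunk 2: at line 3 remove [mdgm] add [ucz,dof,sjhny] -> 14 lines: ubihn aeaog cqx ucz dof sjhny rgct xye irubv iyzcq fxj evg cjry kmnuo
Hunk 3: at line 12 remove [cjry] add [qtv,oso,hjktl] -> 16 lines: ubihn aeaog cqx ucz dof sjhny rgct xye irubv iyzcq fxj evg qtv oso hjktl kmnuo
Hunk 4: at line 2 remove [ucz] add [rde,pqsg] -> 17 lines: ubihn aeaog cqx rde pqsg dof sjhny rgct xye irubv iyzcq fxj evg qtv oso hjktl kmnuo
Final line 8: rgct

Answer: rgct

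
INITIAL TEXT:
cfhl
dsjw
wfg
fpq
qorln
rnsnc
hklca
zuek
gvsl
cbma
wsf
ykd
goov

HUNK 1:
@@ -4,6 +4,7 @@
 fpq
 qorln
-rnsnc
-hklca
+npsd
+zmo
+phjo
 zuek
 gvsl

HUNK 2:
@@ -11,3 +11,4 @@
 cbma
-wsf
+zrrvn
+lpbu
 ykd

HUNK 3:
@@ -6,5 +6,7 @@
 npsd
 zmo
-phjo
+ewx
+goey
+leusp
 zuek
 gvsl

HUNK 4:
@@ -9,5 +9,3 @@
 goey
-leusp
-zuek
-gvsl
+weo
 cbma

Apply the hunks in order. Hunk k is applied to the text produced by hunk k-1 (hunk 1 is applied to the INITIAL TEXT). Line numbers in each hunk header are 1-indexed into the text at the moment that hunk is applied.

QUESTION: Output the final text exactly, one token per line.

Hunk 1: at line 4 remove [rnsnc,hklca] add [npsd,zmo,phjo] -> 14 lines: cfhl dsjw wfg fpq qorln npsd zmo phjo zuek gvsl cbma wsf ykd goov
Hunk 2: at line 11 remove [wsf] add [zrrvn,lpbu] -> 15 lines: cfhl dsjw wfg fpq qorln npsd zmo phjo zuek gvsl cbma zrrvn lpbu ykd goov
Hunk 3: at line 6 remove [phjo] add [ewx,goey,leusp] -> 17 lines: cfhl dsjw wfg fpq qorln npsd zmo ewx goey leusp zuek gvsl cbma zrrvn lpbu ykd goov
Hunk 4: at line 9 remove [leusp,zuek,gvsl] add [weo] -> 15 lines: cfhl dsjw wfg fpq qorln npsd zmo ewx goey weo cbma zrrvn lpbu ykd goov

Answer: cfhl
dsjw
wfg
fpq
qorln
npsd
zmo
ewx
goey
weo
cbma
zrrvn
lpbu
ykd
goov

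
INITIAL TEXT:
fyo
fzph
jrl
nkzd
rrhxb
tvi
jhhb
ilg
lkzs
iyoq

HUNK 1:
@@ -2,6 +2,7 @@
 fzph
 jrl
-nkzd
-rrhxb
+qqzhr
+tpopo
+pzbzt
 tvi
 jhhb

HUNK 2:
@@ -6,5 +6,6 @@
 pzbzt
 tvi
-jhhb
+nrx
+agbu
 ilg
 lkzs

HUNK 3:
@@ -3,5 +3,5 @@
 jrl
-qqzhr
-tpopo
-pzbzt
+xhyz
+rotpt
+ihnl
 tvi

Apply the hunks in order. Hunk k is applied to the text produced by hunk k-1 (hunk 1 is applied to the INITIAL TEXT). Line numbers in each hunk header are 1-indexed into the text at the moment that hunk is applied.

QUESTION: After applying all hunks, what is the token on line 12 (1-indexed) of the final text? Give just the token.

Hunk 1: at line 2 remove [nkzd,rrhxb] add [qqzhr,tpopo,pzbzt] -> 11 lines: fyo fzph jrl qqzhr tpopo pzbzt tvi jhhb ilg lkzs iyoq
Hunk 2: at line 6 remove [jhhb] add [nrx,agbu] -> 12 lines: fyo fzph jrl qqzhr tpopo pzbzt tvi nrx agbu ilg lkzs iyoq
Hunk 3: at line 3 remove [qqzhr,tpopo,pzbzt] add [xhyz,rotpt,ihnl] -> 12 lines: fyo fzph jrl xhyz rotpt ihnl tvi nrx agbu ilg lkzs iyoq
Final line 12: iyoq

Answer: iyoq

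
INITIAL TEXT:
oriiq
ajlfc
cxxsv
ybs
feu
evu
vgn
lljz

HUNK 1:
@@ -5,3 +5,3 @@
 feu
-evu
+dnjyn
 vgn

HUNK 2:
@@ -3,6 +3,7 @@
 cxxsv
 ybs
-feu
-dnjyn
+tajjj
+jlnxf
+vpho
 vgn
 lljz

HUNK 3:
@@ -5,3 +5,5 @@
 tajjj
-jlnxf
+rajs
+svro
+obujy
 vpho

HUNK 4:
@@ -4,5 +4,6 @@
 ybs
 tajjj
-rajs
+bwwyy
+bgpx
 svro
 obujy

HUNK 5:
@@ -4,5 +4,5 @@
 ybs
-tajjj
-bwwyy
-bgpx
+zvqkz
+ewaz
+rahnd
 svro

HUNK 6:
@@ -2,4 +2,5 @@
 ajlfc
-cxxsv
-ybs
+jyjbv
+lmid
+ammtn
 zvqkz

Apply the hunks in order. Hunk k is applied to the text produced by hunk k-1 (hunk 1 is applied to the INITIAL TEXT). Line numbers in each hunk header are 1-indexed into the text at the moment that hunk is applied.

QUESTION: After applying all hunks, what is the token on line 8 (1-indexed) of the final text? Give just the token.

Answer: rahnd

Derivation:
Hunk 1: at line 5 remove [evu] add [dnjyn] -> 8 lines: oriiq ajlfc cxxsv ybs feu dnjyn vgn lljz
Hunk 2: at line 3 remove [feu,dnjyn] add [tajjj,jlnxf,vpho] -> 9 lines: oriiq ajlfc cxxsv ybs tajjj jlnxf vpho vgn lljz
Hunk 3: at line 5 remove [jlnxf] add [rajs,svro,obujy] -> 11 lines: oriiq ajlfc cxxsv ybs tajjj rajs svro obujy vpho vgn lljz
Hunk 4: at line 4 remove [rajs] add [bwwyy,bgpx] -> 12 lines: oriiq ajlfc cxxsv ybs tajjj bwwyy bgpx svro obujy vpho vgn lljz
Hunk 5: at line 4 remove [tajjj,bwwyy,bgpx] add [zvqkz,ewaz,rahnd] -> 12 lines: oriiq ajlfc cxxsv ybs zvqkz ewaz rahnd svro obujy vpho vgn lljz
Hunk 6: at line 2 remove [cxxsv,ybs] add [jyjbv,lmid,ammtn] -> 13 lines: oriiq ajlfc jyjbv lmid ammtn zvqkz ewaz rahnd svro obujy vpho vgn lljz
Final line 8: rahnd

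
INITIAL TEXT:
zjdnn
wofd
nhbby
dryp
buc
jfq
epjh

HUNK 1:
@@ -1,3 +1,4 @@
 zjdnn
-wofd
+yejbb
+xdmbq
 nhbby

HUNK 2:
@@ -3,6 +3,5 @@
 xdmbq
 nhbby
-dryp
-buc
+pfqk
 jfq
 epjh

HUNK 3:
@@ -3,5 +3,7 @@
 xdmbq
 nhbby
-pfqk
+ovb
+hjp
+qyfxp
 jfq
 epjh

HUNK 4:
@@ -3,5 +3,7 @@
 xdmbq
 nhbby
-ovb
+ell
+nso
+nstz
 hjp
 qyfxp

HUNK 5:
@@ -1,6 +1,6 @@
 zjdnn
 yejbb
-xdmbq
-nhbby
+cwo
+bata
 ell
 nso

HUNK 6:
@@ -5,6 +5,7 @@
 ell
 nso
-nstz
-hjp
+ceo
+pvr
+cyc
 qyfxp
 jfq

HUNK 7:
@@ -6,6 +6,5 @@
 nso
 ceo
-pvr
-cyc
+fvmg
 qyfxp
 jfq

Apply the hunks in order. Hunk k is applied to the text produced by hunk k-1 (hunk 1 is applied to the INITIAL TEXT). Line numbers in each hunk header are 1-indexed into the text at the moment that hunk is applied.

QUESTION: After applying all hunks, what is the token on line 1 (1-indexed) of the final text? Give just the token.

Hunk 1: at line 1 remove [wofd] add [yejbb,xdmbq] -> 8 lines: zjdnn yejbb xdmbq nhbby dryp buc jfq epjh
Hunk 2: at line 3 remove [dryp,buc] add [pfqk] -> 7 lines: zjdnn yejbb xdmbq nhbby pfqk jfq epjh
Hunk 3: at line 3 remove [pfqk] add [ovb,hjp,qyfxp] -> 9 lines: zjdnn yejbb xdmbq nhbby ovb hjp qyfxp jfq epjh
Hunk 4: at line 3 remove [ovb] add [ell,nso,nstz] -> 11 lines: zjdnn yejbb xdmbq nhbby ell nso nstz hjp qyfxp jfq epjh
Hunk 5: at line 1 remove [xdmbq,nhbby] add [cwo,bata] -> 11 lines: zjdnn yejbb cwo bata ell nso nstz hjp qyfxp jfq epjh
Hunk 6: at line 5 remove [nstz,hjp] add [ceo,pvr,cyc] -> 12 lines: zjdnn yejbb cwo bata ell nso ceo pvr cyc qyfxp jfq epjh
Hunk 7: at line 6 remove [pvr,cyc] add [fvmg] -> 11 lines: zjdnn yejbb cwo bata ell nso ceo fvmg qyfxp jfq epjh
Final line 1: zjdnn

Answer: zjdnn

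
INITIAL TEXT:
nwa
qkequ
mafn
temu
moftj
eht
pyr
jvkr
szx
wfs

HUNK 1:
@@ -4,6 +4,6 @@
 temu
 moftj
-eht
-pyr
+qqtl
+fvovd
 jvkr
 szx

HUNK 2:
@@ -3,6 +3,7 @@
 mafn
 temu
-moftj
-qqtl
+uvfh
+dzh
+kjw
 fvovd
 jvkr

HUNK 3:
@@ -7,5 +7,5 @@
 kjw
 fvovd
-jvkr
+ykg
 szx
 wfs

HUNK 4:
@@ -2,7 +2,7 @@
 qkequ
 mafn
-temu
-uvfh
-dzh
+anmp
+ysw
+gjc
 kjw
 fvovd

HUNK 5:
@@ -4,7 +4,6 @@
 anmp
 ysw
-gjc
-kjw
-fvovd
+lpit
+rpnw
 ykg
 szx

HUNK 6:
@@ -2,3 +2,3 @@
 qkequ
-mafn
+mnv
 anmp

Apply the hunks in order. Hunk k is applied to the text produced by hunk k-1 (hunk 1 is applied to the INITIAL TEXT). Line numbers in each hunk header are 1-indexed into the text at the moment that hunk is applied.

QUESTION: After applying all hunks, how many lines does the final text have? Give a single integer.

Hunk 1: at line 4 remove [eht,pyr] add [qqtl,fvovd] -> 10 lines: nwa qkequ mafn temu moftj qqtl fvovd jvkr szx wfs
Hunk 2: at line 3 remove [moftj,qqtl] add [uvfh,dzh,kjw] -> 11 lines: nwa qkequ mafn temu uvfh dzh kjw fvovd jvkr szx wfs
Hunk 3: at line 7 remove [jvkr] add [ykg] -> 11 lines: nwa qkequ mafn temu uvfh dzh kjw fvovd ykg szx wfs
Hunk 4: at line 2 remove [temu,uvfh,dzh] add [anmp,ysw,gjc] -> 11 lines: nwa qkequ mafn anmp ysw gjc kjw fvovd ykg szx wfs
Hunk 5: at line 4 remove [gjc,kjw,fvovd] add [lpit,rpnw] -> 10 lines: nwa qkequ mafn anmp ysw lpit rpnw ykg szx wfs
Hunk 6: at line 2 remove [mafn] add [mnv] -> 10 lines: nwa qkequ mnv anmp ysw lpit rpnw ykg szx wfs
Final line count: 10

Answer: 10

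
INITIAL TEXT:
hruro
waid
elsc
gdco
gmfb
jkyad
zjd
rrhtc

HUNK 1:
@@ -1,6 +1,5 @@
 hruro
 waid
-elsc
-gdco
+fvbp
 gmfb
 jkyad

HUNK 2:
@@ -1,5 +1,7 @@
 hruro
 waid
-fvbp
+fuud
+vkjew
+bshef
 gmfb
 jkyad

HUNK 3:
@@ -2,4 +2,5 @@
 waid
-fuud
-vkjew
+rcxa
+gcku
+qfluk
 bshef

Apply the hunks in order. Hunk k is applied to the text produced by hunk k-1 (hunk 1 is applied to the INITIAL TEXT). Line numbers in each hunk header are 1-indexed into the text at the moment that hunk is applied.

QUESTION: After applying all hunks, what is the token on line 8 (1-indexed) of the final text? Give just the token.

Answer: jkyad

Derivation:
Hunk 1: at line 1 remove [elsc,gdco] add [fvbp] -> 7 lines: hruro waid fvbp gmfb jkyad zjd rrhtc
Hunk 2: at line 1 remove [fvbp] add [fuud,vkjew,bshef] -> 9 lines: hruro waid fuud vkjew bshef gmfb jkyad zjd rrhtc
Hunk 3: at line 2 remove [fuud,vkjew] add [rcxa,gcku,qfluk] -> 10 lines: hruro waid rcxa gcku qfluk bshef gmfb jkyad zjd rrhtc
Final line 8: jkyad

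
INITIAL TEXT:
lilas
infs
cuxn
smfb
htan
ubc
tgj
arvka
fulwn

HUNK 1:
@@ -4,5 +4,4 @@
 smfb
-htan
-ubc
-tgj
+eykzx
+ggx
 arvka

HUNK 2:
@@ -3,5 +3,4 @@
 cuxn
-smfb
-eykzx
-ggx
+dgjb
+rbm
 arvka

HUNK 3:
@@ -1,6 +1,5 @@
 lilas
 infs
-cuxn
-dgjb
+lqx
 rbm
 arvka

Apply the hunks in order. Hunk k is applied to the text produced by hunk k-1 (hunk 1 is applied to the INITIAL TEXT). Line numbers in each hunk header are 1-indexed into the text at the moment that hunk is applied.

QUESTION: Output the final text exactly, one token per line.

Hunk 1: at line 4 remove [htan,ubc,tgj] add [eykzx,ggx] -> 8 lines: lilas infs cuxn smfb eykzx ggx arvka fulwn
Hunk 2: at line 3 remove [smfb,eykzx,ggx] add [dgjb,rbm] -> 7 lines: lilas infs cuxn dgjb rbm arvka fulwn
Hunk 3: at line 1 remove [cuxn,dgjb] add [lqx] -> 6 lines: lilas infs lqx rbm arvka fulwn

Answer: lilas
infs
lqx
rbm
arvka
fulwn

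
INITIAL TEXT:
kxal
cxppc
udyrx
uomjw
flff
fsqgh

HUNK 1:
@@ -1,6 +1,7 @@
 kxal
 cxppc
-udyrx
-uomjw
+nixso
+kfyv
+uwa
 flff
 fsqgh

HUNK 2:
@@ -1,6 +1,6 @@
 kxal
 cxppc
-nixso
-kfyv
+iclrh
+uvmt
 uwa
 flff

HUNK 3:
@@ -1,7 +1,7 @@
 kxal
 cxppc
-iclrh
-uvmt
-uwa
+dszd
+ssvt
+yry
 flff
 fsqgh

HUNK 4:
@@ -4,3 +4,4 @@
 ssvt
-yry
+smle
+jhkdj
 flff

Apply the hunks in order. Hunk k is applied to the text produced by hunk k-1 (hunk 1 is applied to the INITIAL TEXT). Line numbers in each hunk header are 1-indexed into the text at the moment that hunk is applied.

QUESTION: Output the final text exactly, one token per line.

Hunk 1: at line 1 remove [udyrx,uomjw] add [nixso,kfyv,uwa] -> 7 lines: kxal cxppc nixso kfyv uwa flff fsqgh
Hunk 2: at line 1 remove [nixso,kfyv] add [iclrh,uvmt] -> 7 lines: kxal cxppc iclrh uvmt uwa flff fsqgh
Hunk 3: at line 1 remove [iclrh,uvmt,uwa] add [dszd,ssvt,yry] -> 7 lines: kxal cxppc dszd ssvt yry flff fsqgh
Hunk 4: at line 4 remove [yry] add [smle,jhkdj] -> 8 lines: kxal cxppc dszd ssvt smle jhkdj flff fsqgh

Answer: kxal
cxppc
dszd
ssvt
smle
jhkdj
flff
fsqgh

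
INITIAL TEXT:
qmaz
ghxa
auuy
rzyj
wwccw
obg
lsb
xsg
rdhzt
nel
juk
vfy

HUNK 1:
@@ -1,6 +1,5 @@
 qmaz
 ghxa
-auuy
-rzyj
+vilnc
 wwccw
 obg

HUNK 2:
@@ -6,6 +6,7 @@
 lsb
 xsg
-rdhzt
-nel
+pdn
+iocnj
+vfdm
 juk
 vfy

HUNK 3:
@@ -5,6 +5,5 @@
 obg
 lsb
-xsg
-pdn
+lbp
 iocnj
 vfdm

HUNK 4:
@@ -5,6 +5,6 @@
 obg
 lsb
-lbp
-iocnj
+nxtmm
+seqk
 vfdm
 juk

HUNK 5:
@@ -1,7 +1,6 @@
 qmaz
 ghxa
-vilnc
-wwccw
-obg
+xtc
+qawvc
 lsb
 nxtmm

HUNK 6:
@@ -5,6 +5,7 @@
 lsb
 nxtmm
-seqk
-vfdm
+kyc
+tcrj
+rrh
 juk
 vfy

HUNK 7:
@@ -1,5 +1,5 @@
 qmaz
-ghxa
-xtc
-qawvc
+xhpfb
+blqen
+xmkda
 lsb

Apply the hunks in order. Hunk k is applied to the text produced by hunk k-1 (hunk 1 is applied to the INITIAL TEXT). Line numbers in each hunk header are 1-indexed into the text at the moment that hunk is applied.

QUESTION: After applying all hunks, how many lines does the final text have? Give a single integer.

Answer: 11

Derivation:
Hunk 1: at line 1 remove [auuy,rzyj] add [vilnc] -> 11 lines: qmaz ghxa vilnc wwccw obg lsb xsg rdhzt nel juk vfy
Hunk 2: at line 6 remove [rdhzt,nel] add [pdn,iocnj,vfdm] -> 12 lines: qmaz ghxa vilnc wwccw obg lsb xsg pdn iocnj vfdm juk vfy
Hunk 3: at line 5 remove [xsg,pdn] add [lbp] -> 11 lines: qmaz ghxa vilnc wwccw obg lsb lbp iocnj vfdm juk vfy
Hunk 4: at line 5 remove [lbp,iocnj] add [nxtmm,seqk] -> 11 lines: qmaz ghxa vilnc wwccw obg lsb nxtmm seqk vfdm juk vfy
Hunk 5: at line 1 remove [vilnc,wwccw,obg] add [xtc,qawvc] -> 10 lines: qmaz ghxa xtc qawvc lsb nxtmm seqk vfdm juk vfy
Hunk 6: at line 5 remove [seqk,vfdm] add [kyc,tcrj,rrh] -> 11 lines: qmaz ghxa xtc qawvc lsb nxtmm kyc tcrj rrh juk vfy
Hunk 7: at line 1 remove [ghxa,xtc,qawvc] add [xhpfb,blqen,xmkda] -> 11 lines: qmaz xhpfb blqen xmkda lsb nxtmm kyc tcrj rrh juk vfy
Final line count: 11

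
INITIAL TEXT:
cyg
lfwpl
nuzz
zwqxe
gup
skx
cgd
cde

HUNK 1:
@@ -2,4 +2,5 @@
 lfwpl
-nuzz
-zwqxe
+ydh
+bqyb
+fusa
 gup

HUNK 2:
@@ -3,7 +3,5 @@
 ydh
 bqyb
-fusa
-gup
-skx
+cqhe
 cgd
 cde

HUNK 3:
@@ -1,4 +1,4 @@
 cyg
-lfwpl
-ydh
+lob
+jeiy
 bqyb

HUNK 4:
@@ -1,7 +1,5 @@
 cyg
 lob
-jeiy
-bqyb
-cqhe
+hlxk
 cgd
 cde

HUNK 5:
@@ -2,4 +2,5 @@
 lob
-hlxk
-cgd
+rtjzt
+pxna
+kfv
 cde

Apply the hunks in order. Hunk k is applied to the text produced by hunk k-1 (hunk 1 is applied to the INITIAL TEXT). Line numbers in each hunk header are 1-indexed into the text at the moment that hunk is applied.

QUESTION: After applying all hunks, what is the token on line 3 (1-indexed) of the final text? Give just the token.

Hunk 1: at line 2 remove [nuzz,zwqxe] add [ydh,bqyb,fusa] -> 9 lines: cyg lfwpl ydh bqyb fusa gup skx cgd cde
Hunk 2: at line 3 remove [fusa,gup,skx] add [cqhe] -> 7 lines: cyg lfwpl ydh bqyb cqhe cgd cde
Hunk 3: at line 1 remove [lfwpl,ydh] add [lob,jeiy] -> 7 lines: cyg lob jeiy bqyb cqhe cgd cde
Hunk 4: at line 1 remove [jeiy,bqyb,cqhe] add [hlxk] -> 5 lines: cyg lob hlxk cgd cde
Hunk 5: at line 2 remove [hlxk,cgd] add [rtjzt,pxna,kfv] -> 6 lines: cyg lob rtjzt pxna kfv cde
Final line 3: rtjzt

Answer: rtjzt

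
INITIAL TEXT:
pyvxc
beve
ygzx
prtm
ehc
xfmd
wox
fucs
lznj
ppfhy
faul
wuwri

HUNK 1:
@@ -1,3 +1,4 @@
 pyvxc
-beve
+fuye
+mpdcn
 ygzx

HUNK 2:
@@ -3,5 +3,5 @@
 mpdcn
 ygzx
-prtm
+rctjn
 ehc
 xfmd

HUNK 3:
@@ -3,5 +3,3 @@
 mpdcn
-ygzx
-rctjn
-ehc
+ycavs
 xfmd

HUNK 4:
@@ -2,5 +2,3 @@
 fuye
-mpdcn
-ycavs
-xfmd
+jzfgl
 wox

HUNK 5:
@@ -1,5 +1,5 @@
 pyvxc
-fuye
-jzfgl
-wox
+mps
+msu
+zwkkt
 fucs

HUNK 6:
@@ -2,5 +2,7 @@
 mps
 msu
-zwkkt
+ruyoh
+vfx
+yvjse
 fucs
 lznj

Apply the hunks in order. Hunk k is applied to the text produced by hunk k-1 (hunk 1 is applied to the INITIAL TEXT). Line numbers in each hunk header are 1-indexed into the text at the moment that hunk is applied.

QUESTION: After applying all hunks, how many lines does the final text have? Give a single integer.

Answer: 11

Derivation:
Hunk 1: at line 1 remove [beve] add [fuye,mpdcn] -> 13 lines: pyvxc fuye mpdcn ygzx prtm ehc xfmd wox fucs lznj ppfhy faul wuwri
Hunk 2: at line 3 remove [prtm] add [rctjn] -> 13 lines: pyvxc fuye mpdcn ygzx rctjn ehc xfmd wox fucs lznj ppfhy faul wuwri
Hunk 3: at line 3 remove [ygzx,rctjn,ehc] add [ycavs] -> 11 lines: pyvxc fuye mpdcn ycavs xfmd wox fucs lznj ppfhy faul wuwri
Hunk 4: at line 2 remove [mpdcn,ycavs,xfmd] add [jzfgl] -> 9 lines: pyvxc fuye jzfgl wox fucs lznj ppfhy faul wuwri
Hunk 5: at line 1 remove [fuye,jzfgl,wox] add [mps,msu,zwkkt] -> 9 lines: pyvxc mps msu zwkkt fucs lznj ppfhy faul wuwri
Hunk 6: at line 2 remove [zwkkt] add [ruyoh,vfx,yvjse] -> 11 lines: pyvxc mps msu ruyoh vfx yvjse fucs lznj ppfhy faul wuwri
Final line count: 11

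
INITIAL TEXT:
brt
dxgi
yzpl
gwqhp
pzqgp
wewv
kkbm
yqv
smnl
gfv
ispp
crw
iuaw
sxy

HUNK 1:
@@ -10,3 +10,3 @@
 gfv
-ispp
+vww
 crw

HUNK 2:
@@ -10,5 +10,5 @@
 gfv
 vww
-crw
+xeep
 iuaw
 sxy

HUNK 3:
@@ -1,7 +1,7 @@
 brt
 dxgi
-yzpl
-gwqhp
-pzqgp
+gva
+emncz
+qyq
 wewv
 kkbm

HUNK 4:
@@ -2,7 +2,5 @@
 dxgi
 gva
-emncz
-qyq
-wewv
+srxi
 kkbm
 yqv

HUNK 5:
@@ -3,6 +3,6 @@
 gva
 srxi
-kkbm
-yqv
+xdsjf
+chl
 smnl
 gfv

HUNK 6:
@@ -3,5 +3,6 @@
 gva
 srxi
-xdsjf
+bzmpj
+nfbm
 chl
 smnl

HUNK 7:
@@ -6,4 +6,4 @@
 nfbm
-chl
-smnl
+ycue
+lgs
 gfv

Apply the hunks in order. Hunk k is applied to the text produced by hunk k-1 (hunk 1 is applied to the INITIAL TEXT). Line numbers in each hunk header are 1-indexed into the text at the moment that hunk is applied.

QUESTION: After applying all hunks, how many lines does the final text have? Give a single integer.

Hunk 1: at line 10 remove [ispp] add [vww] -> 14 lines: brt dxgi yzpl gwqhp pzqgp wewv kkbm yqv smnl gfv vww crw iuaw sxy
Hunk 2: at line 10 remove [crw] add [xeep] -> 14 lines: brt dxgi yzpl gwqhp pzqgp wewv kkbm yqv smnl gfv vww xeep iuaw sxy
Hunk 3: at line 1 remove [yzpl,gwqhp,pzqgp] add [gva,emncz,qyq] -> 14 lines: brt dxgi gva emncz qyq wewv kkbm yqv smnl gfv vww xeep iuaw sxy
Hunk 4: at line 2 remove [emncz,qyq,wewv] add [srxi] -> 12 lines: brt dxgi gva srxi kkbm yqv smnl gfv vww xeep iuaw sxy
Hunk 5: at line 3 remove [kkbm,yqv] add [xdsjf,chl] -> 12 lines: brt dxgi gva srxi xdsjf chl smnl gfv vww xeep iuaw sxy
Hunk 6: at line 3 remove [xdsjf] add [bzmpj,nfbm] -> 13 lines: brt dxgi gva srxi bzmpj nfbm chl smnl gfv vww xeep iuaw sxy
Hunk 7: at line 6 remove [chl,smnl] add [ycue,lgs] -> 13 lines: brt dxgi gva srxi bzmpj nfbm ycue lgs gfv vww xeep iuaw sxy
Final line count: 13

Answer: 13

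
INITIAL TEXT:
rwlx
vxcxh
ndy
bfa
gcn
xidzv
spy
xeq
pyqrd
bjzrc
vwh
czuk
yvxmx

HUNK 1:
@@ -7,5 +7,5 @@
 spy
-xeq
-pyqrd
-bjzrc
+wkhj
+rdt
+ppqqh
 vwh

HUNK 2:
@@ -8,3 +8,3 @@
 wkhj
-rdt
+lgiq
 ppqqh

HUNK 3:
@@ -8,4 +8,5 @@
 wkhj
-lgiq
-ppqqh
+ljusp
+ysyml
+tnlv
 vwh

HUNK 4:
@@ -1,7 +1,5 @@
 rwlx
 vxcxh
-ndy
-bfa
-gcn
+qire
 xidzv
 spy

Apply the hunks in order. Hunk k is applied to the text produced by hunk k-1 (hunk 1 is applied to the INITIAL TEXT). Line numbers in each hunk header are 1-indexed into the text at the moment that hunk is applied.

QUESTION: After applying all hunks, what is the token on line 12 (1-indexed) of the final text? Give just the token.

Answer: yvxmx

Derivation:
Hunk 1: at line 7 remove [xeq,pyqrd,bjzrc] add [wkhj,rdt,ppqqh] -> 13 lines: rwlx vxcxh ndy bfa gcn xidzv spy wkhj rdt ppqqh vwh czuk yvxmx
Hunk 2: at line 8 remove [rdt] add [lgiq] -> 13 lines: rwlx vxcxh ndy bfa gcn xidzv spy wkhj lgiq ppqqh vwh czuk yvxmx
Hunk 3: at line 8 remove [lgiq,ppqqh] add [ljusp,ysyml,tnlv] -> 14 lines: rwlx vxcxh ndy bfa gcn xidzv spy wkhj ljusp ysyml tnlv vwh czuk yvxmx
Hunk 4: at line 1 remove [ndy,bfa,gcn] add [qire] -> 12 lines: rwlx vxcxh qire xidzv spy wkhj ljusp ysyml tnlv vwh czuk yvxmx
Final line 12: yvxmx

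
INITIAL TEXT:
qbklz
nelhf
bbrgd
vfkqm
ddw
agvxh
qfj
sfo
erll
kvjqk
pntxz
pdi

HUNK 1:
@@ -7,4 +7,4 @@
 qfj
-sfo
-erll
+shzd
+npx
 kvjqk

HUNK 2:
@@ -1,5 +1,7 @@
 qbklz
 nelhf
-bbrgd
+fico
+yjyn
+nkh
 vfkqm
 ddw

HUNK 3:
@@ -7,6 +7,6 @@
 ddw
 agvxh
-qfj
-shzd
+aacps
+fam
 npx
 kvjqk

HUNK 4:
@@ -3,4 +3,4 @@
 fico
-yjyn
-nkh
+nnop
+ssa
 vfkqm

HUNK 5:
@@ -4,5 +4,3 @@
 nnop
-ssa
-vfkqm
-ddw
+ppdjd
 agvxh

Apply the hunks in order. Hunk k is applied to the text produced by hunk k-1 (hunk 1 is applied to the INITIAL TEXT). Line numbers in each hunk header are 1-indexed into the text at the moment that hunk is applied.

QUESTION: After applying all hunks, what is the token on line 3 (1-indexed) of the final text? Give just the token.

Hunk 1: at line 7 remove [sfo,erll] add [shzd,npx] -> 12 lines: qbklz nelhf bbrgd vfkqm ddw agvxh qfj shzd npx kvjqk pntxz pdi
Hunk 2: at line 1 remove [bbrgd] add [fico,yjyn,nkh] -> 14 lines: qbklz nelhf fico yjyn nkh vfkqm ddw agvxh qfj shzd npx kvjqk pntxz pdi
Hunk 3: at line 7 remove [qfj,shzd] add [aacps,fam] -> 14 lines: qbklz nelhf fico yjyn nkh vfkqm ddw agvxh aacps fam npx kvjqk pntxz pdi
Hunk 4: at line 3 remove [yjyn,nkh] add [nnop,ssa] -> 14 lines: qbklz nelhf fico nnop ssa vfkqm ddw agvxh aacps fam npx kvjqk pntxz pdi
Hunk 5: at line 4 remove [ssa,vfkqm,ddw] add [ppdjd] -> 12 lines: qbklz nelhf fico nnop ppdjd agvxh aacps fam npx kvjqk pntxz pdi
Final line 3: fico

Answer: fico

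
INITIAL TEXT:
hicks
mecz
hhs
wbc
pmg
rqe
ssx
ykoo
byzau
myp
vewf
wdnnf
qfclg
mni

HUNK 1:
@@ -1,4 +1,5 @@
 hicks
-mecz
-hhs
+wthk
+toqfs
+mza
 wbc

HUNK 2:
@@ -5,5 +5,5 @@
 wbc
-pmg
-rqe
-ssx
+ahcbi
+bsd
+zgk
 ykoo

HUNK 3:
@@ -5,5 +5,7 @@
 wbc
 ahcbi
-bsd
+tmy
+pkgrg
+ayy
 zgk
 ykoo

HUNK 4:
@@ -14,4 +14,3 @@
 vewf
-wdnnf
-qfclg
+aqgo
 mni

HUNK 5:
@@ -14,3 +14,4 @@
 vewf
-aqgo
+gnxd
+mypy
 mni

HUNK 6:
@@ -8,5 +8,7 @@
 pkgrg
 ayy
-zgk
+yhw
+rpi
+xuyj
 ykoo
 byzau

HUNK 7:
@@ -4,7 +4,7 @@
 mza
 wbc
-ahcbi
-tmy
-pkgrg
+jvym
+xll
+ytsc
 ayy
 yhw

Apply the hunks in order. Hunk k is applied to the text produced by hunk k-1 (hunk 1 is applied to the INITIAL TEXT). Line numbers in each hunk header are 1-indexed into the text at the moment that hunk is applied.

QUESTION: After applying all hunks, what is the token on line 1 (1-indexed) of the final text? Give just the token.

Answer: hicks

Derivation:
Hunk 1: at line 1 remove [mecz,hhs] add [wthk,toqfs,mza] -> 15 lines: hicks wthk toqfs mza wbc pmg rqe ssx ykoo byzau myp vewf wdnnf qfclg mni
Hunk 2: at line 5 remove [pmg,rqe,ssx] add [ahcbi,bsd,zgk] -> 15 lines: hicks wthk toqfs mza wbc ahcbi bsd zgk ykoo byzau myp vewf wdnnf qfclg mni
Hunk 3: at line 5 remove [bsd] add [tmy,pkgrg,ayy] -> 17 lines: hicks wthk toqfs mza wbc ahcbi tmy pkgrg ayy zgk ykoo byzau myp vewf wdnnf qfclg mni
Hunk 4: at line 14 remove [wdnnf,qfclg] add [aqgo] -> 16 lines: hicks wthk toqfs mza wbc ahcbi tmy pkgrg ayy zgk ykoo byzau myp vewf aqgo mni
Hunk 5: at line 14 remove [aqgo] add [gnxd,mypy] -> 17 lines: hicks wthk toqfs mza wbc ahcbi tmy pkgrg ayy zgk ykoo byzau myp vewf gnxd mypy mni
Hunk 6: at line 8 remove [zgk] add [yhw,rpi,xuyj] -> 19 lines: hicks wthk toqfs mza wbc ahcbi tmy pkgrg ayy yhw rpi xuyj ykoo byzau myp vewf gnxd mypy mni
Hunk 7: at line 4 remove [ahcbi,tmy,pkgrg] add [jvym,xll,ytsc] -> 19 lines: hicks wthk toqfs mza wbc jvym xll ytsc ayy yhw rpi xuyj ykoo byzau myp vewf gnxd mypy mni
Final line 1: hicks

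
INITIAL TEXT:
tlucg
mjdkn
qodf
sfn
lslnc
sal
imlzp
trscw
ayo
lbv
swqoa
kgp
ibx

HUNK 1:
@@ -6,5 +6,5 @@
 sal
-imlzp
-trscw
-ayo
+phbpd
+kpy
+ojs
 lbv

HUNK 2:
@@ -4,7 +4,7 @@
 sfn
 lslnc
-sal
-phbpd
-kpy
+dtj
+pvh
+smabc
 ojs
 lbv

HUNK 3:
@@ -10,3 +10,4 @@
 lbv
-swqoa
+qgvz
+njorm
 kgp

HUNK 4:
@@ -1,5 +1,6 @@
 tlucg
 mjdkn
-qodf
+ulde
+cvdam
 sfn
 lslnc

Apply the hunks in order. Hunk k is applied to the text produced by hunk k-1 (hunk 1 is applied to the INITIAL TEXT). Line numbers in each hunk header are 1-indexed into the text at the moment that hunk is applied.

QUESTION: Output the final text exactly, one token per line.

Hunk 1: at line 6 remove [imlzp,trscw,ayo] add [phbpd,kpy,ojs] -> 13 lines: tlucg mjdkn qodf sfn lslnc sal phbpd kpy ojs lbv swqoa kgp ibx
Hunk 2: at line 4 remove [sal,phbpd,kpy] add [dtj,pvh,smabc] -> 13 lines: tlucg mjdkn qodf sfn lslnc dtj pvh smabc ojs lbv swqoa kgp ibx
Hunk 3: at line 10 remove [swqoa] add [qgvz,njorm] -> 14 lines: tlucg mjdkn qodf sfn lslnc dtj pvh smabc ojs lbv qgvz njorm kgp ibx
Hunk 4: at line 1 remove [qodf] add [ulde,cvdam] -> 15 lines: tlucg mjdkn ulde cvdam sfn lslnc dtj pvh smabc ojs lbv qgvz njorm kgp ibx

Answer: tlucg
mjdkn
ulde
cvdam
sfn
lslnc
dtj
pvh
smabc
ojs
lbv
qgvz
njorm
kgp
ibx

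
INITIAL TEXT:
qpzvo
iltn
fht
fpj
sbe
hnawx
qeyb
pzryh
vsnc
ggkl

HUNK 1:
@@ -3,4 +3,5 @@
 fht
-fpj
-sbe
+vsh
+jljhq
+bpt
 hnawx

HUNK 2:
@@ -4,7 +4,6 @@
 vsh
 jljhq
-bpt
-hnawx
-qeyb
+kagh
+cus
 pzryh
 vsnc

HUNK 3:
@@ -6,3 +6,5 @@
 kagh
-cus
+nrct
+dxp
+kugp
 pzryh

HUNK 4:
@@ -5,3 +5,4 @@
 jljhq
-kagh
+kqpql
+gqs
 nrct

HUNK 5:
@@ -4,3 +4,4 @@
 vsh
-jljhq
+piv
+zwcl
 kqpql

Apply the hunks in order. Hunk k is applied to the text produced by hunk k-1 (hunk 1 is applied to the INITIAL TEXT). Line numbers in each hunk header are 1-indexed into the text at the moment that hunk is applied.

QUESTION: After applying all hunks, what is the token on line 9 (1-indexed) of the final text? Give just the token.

Answer: nrct

Derivation:
Hunk 1: at line 3 remove [fpj,sbe] add [vsh,jljhq,bpt] -> 11 lines: qpzvo iltn fht vsh jljhq bpt hnawx qeyb pzryh vsnc ggkl
Hunk 2: at line 4 remove [bpt,hnawx,qeyb] add [kagh,cus] -> 10 lines: qpzvo iltn fht vsh jljhq kagh cus pzryh vsnc ggkl
Hunk 3: at line 6 remove [cus] add [nrct,dxp,kugp] -> 12 lines: qpzvo iltn fht vsh jljhq kagh nrct dxp kugp pzryh vsnc ggkl
Hunk 4: at line 5 remove [kagh] add [kqpql,gqs] -> 13 lines: qpzvo iltn fht vsh jljhq kqpql gqs nrct dxp kugp pzryh vsnc ggkl
Hunk 5: at line 4 remove [jljhq] add [piv,zwcl] -> 14 lines: qpzvo iltn fht vsh piv zwcl kqpql gqs nrct dxp kugp pzryh vsnc ggkl
Final line 9: nrct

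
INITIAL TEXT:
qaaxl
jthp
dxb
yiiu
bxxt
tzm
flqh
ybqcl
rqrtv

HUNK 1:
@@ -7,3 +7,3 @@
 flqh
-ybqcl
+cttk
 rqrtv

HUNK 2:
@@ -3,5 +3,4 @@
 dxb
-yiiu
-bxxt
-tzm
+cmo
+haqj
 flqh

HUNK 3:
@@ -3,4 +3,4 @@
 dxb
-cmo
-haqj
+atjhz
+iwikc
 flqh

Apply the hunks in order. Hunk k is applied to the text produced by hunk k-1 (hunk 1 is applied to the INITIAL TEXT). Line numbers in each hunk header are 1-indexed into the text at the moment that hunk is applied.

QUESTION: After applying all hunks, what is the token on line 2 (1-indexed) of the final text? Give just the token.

Answer: jthp

Derivation:
Hunk 1: at line 7 remove [ybqcl] add [cttk] -> 9 lines: qaaxl jthp dxb yiiu bxxt tzm flqh cttk rqrtv
Hunk 2: at line 3 remove [yiiu,bxxt,tzm] add [cmo,haqj] -> 8 lines: qaaxl jthp dxb cmo haqj flqh cttk rqrtv
Hunk 3: at line 3 remove [cmo,haqj] add [atjhz,iwikc] -> 8 lines: qaaxl jthp dxb atjhz iwikc flqh cttk rqrtv
Final line 2: jthp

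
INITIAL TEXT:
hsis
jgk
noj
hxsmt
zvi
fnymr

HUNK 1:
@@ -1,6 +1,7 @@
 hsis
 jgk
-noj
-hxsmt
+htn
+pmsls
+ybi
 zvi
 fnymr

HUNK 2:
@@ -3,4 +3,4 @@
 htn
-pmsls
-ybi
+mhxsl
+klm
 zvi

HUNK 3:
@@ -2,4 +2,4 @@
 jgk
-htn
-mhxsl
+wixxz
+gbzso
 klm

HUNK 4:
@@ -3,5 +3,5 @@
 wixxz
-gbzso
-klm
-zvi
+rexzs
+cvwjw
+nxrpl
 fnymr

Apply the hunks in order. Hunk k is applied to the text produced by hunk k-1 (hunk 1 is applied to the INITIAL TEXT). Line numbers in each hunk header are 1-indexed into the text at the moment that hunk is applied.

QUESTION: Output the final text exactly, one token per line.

Hunk 1: at line 1 remove [noj,hxsmt] add [htn,pmsls,ybi] -> 7 lines: hsis jgk htn pmsls ybi zvi fnymr
Hunk 2: at line 3 remove [pmsls,ybi] add [mhxsl,klm] -> 7 lines: hsis jgk htn mhxsl klm zvi fnymr
Hunk 3: at line 2 remove [htn,mhxsl] add [wixxz,gbzso] -> 7 lines: hsis jgk wixxz gbzso klm zvi fnymr
Hunk 4: at line 3 remove [gbzso,klm,zvi] add [rexzs,cvwjw,nxrpl] -> 7 lines: hsis jgk wixxz rexzs cvwjw nxrpl fnymr

Answer: hsis
jgk
wixxz
rexzs
cvwjw
nxrpl
fnymr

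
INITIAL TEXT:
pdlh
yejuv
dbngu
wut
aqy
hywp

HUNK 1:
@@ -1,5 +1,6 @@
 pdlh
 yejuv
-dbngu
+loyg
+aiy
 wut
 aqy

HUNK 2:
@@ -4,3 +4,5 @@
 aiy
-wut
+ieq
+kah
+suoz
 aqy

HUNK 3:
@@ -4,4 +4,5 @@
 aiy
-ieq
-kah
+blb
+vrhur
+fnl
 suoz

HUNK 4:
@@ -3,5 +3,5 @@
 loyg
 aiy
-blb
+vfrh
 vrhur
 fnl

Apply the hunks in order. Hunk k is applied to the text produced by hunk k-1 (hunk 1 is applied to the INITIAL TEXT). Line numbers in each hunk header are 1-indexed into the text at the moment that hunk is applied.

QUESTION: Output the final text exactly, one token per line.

Answer: pdlh
yejuv
loyg
aiy
vfrh
vrhur
fnl
suoz
aqy
hywp

Derivation:
Hunk 1: at line 1 remove [dbngu] add [loyg,aiy] -> 7 lines: pdlh yejuv loyg aiy wut aqy hywp
Hunk 2: at line 4 remove [wut] add [ieq,kah,suoz] -> 9 lines: pdlh yejuv loyg aiy ieq kah suoz aqy hywp
Hunk 3: at line 4 remove [ieq,kah] add [blb,vrhur,fnl] -> 10 lines: pdlh yejuv loyg aiy blb vrhur fnl suoz aqy hywp
Hunk 4: at line 3 remove [blb] add [vfrh] -> 10 lines: pdlh yejuv loyg aiy vfrh vrhur fnl suoz aqy hywp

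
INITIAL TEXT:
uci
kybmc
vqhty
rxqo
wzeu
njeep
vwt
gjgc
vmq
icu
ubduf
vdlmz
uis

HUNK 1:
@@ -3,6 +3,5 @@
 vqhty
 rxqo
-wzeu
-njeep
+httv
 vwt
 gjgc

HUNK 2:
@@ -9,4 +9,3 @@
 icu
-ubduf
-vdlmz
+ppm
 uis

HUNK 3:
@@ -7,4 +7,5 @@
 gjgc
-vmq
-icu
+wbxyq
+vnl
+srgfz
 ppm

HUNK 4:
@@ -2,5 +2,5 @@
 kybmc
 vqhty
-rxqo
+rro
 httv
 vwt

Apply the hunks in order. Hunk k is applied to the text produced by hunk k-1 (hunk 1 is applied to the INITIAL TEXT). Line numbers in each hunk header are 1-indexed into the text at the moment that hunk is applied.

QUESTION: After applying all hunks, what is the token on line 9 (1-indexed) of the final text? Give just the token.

Answer: vnl

Derivation:
Hunk 1: at line 3 remove [wzeu,njeep] add [httv] -> 12 lines: uci kybmc vqhty rxqo httv vwt gjgc vmq icu ubduf vdlmz uis
Hunk 2: at line 9 remove [ubduf,vdlmz] add [ppm] -> 11 lines: uci kybmc vqhty rxqo httv vwt gjgc vmq icu ppm uis
Hunk 3: at line 7 remove [vmq,icu] add [wbxyq,vnl,srgfz] -> 12 lines: uci kybmc vqhty rxqo httv vwt gjgc wbxyq vnl srgfz ppm uis
Hunk 4: at line 2 remove [rxqo] add [rro] -> 12 lines: uci kybmc vqhty rro httv vwt gjgc wbxyq vnl srgfz ppm uis
Final line 9: vnl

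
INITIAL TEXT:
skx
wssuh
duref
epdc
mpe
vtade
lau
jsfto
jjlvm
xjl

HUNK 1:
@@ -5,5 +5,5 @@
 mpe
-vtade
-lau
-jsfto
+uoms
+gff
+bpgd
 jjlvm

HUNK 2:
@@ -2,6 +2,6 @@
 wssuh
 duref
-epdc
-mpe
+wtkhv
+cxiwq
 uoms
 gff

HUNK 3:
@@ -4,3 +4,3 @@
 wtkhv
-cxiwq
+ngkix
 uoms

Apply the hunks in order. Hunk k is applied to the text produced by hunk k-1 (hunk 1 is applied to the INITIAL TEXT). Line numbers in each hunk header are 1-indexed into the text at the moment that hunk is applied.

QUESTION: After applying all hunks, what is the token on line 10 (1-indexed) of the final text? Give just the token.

Hunk 1: at line 5 remove [vtade,lau,jsfto] add [uoms,gff,bpgd] -> 10 lines: skx wssuh duref epdc mpe uoms gff bpgd jjlvm xjl
Hunk 2: at line 2 remove [epdc,mpe] add [wtkhv,cxiwq] -> 10 lines: skx wssuh duref wtkhv cxiwq uoms gff bpgd jjlvm xjl
Hunk 3: at line 4 remove [cxiwq] add [ngkix] -> 10 lines: skx wssuh duref wtkhv ngkix uoms gff bpgd jjlvm xjl
Final line 10: xjl

Answer: xjl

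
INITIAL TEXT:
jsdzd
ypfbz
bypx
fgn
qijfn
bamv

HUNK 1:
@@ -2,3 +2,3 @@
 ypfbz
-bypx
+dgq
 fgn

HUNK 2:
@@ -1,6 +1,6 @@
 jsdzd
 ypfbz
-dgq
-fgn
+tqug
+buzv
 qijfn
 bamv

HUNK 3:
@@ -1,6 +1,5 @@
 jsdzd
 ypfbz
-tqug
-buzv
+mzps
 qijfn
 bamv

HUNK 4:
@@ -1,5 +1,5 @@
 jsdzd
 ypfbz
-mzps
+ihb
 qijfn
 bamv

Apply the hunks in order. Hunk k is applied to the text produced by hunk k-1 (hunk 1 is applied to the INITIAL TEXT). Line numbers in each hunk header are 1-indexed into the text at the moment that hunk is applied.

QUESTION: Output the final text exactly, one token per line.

Answer: jsdzd
ypfbz
ihb
qijfn
bamv

Derivation:
Hunk 1: at line 2 remove [bypx] add [dgq] -> 6 lines: jsdzd ypfbz dgq fgn qijfn bamv
Hunk 2: at line 1 remove [dgq,fgn] add [tqug,buzv] -> 6 lines: jsdzd ypfbz tqug buzv qijfn bamv
Hunk 3: at line 1 remove [tqug,buzv] add [mzps] -> 5 lines: jsdzd ypfbz mzps qijfn bamv
Hunk 4: at line 1 remove [mzps] add [ihb] -> 5 lines: jsdzd ypfbz ihb qijfn bamv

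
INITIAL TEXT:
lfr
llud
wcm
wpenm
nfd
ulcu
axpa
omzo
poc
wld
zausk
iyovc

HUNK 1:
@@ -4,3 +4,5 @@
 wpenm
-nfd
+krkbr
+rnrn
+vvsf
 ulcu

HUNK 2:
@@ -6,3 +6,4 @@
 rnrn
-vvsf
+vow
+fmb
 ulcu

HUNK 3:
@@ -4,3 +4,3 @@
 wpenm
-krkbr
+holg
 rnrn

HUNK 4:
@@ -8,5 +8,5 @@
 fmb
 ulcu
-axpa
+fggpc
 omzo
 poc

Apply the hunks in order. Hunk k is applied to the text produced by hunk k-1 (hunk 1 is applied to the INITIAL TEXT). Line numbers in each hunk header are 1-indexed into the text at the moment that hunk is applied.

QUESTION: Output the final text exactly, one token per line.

Hunk 1: at line 4 remove [nfd] add [krkbr,rnrn,vvsf] -> 14 lines: lfr llud wcm wpenm krkbr rnrn vvsf ulcu axpa omzo poc wld zausk iyovc
Hunk 2: at line 6 remove [vvsf] add [vow,fmb] -> 15 lines: lfr llud wcm wpenm krkbr rnrn vow fmb ulcu axpa omzo poc wld zausk iyovc
Hunk 3: at line 4 remove [krkbr] add [holg] -> 15 lines: lfr llud wcm wpenm holg rnrn vow fmb ulcu axpa omzo poc wld zausk iyovc
Hunk 4: at line 8 remove [axpa] add [fggpc] -> 15 lines: lfr llud wcm wpenm holg rnrn vow fmb ulcu fggpc omzo poc wld zausk iyovc

Answer: lfr
llud
wcm
wpenm
holg
rnrn
vow
fmb
ulcu
fggpc
omzo
poc
wld
zausk
iyovc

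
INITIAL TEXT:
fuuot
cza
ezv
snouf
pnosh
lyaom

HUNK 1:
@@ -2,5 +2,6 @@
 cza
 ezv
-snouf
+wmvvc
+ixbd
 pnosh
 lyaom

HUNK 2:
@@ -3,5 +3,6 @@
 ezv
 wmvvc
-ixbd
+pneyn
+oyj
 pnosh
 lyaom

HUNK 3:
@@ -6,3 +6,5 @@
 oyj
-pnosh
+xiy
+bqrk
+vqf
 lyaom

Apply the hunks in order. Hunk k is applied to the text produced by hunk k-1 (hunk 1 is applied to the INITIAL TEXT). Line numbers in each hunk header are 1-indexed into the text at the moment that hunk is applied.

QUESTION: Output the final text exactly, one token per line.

Hunk 1: at line 2 remove [snouf] add [wmvvc,ixbd] -> 7 lines: fuuot cza ezv wmvvc ixbd pnosh lyaom
Hunk 2: at line 3 remove [ixbd] add [pneyn,oyj] -> 8 lines: fuuot cza ezv wmvvc pneyn oyj pnosh lyaom
Hunk 3: at line 6 remove [pnosh] add [xiy,bqrk,vqf] -> 10 lines: fuuot cza ezv wmvvc pneyn oyj xiy bqrk vqf lyaom

Answer: fuuot
cza
ezv
wmvvc
pneyn
oyj
xiy
bqrk
vqf
lyaom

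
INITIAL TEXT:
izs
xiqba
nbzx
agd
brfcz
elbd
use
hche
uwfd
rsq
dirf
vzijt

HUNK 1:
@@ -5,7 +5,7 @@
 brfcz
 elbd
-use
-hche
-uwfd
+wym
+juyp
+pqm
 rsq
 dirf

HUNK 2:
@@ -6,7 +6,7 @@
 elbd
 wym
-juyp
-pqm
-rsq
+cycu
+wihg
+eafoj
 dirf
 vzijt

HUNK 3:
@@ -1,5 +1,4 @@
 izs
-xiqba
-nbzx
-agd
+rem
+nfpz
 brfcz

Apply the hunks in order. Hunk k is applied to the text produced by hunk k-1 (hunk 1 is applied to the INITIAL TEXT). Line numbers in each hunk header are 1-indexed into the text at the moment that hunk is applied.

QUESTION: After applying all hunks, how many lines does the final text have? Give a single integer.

Hunk 1: at line 5 remove [use,hche,uwfd] add [wym,juyp,pqm] -> 12 lines: izs xiqba nbzx agd brfcz elbd wym juyp pqm rsq dirf vzijt
Hunk 2: at line 6 remove [juyp,pqm,rsq] add [cycu,wihg,eafoj] -> 12 lines: izs xiqba nbzx agd brfcz elbd wym cycu wihg eafoj dirf vzijt
Hunk 3: at line 1 remove [xiqba,nbzx,agd] add [rem,nfpz] -> 11 lines: izs rem nfpz brfcz elbd wym cycu wihg eafoj dirf vzijt
Final line count: 11

Answer: 11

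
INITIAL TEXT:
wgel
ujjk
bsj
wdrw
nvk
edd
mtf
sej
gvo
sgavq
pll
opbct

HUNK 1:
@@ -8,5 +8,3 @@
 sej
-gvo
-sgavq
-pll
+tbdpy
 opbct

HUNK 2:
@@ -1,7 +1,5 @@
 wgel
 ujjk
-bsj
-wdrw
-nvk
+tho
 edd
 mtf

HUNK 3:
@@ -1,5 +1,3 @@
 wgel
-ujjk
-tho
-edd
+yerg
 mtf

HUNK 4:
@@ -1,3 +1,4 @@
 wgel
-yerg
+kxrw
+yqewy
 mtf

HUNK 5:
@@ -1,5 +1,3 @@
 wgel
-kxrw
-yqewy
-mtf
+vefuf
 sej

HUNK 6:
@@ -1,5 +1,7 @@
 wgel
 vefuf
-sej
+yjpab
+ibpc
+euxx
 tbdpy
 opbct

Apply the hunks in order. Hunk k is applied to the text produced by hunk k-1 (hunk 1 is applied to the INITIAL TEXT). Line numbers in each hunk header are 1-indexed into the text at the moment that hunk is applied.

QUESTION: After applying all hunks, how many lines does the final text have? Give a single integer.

Hunk 1: at line 8 remove [gvo,sgavq,pll] add [tbdpy] -> 10 lines: wgel ujjk bsj wdrw nvk edd mtf sej tbdpy opbct
Hunk 2: at line 1 remove [bsj,wdrw,nvk] add [tho] -> 8 lines: wgel ujjk tho edd mtf sej tbdpy opbct
Hunk 3: at line 1 remove [ujjk,tho,edd] add [yerg] -> 6 lines: wgel yerg mtf sej tbdpy opbct
Hunk 4: at line 1 remove [yerg] add [kxrw,yqewy] -> 7 lines: wgel kxrw yqewy mtf sej tbdpy opbct
Hunk 5: at line 1 remove [kxrw,yqewy,mtf] add [vefuf] -> 5 lines: wgel vefuf sej tbdpy opbct
Hunk 6: at line 1 remove [sej] add [yjpab,ibpc,euxx] -> 7 lines: wgel vefuf yjpab ibpc euxx tbdpy opbct
Final line count: 7

Answer: 7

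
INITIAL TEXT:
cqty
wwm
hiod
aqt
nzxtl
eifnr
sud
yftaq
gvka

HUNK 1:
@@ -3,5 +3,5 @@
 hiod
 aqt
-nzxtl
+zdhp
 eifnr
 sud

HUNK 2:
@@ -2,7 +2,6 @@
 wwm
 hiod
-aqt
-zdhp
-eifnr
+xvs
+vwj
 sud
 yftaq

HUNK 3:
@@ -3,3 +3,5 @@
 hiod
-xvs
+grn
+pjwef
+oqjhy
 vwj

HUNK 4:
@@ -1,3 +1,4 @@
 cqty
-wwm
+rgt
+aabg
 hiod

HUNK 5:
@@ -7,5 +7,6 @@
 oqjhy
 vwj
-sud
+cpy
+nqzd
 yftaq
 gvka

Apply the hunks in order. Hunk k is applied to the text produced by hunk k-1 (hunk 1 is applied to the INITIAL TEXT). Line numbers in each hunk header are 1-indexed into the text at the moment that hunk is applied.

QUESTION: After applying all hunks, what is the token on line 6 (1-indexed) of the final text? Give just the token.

Hunk 1: at line 3 remove [nzxtl] add [zdhp] -> 9 lines: cqty wwm hiod aqt zdhp eifnr sud yftaq gvka
Hunk 2: at line 2 remove [aqt,zdhp,eifnr] add [xvs,vwj] -> 8 lines: cqty wwm hiod xvs vwj sud yftaq gvka
Hunk 3: at line 3 remove [xvs] add [grn,pjwef,oqjhy] -> 10 lines: cqty wwm hiod grn pjwef oqjhy vwj sud yftaq gvka
Hunk 4: at line 1 remove [wwm] add [rgt,aabg] -> 11 lines: cqty rgt aabg hiod grn pjwef oqjhy vwj sud yftaq gvka
Hunk 5: at line 7 remove [sud] add [cpy,nqzd] -> 12 lines: cqty rgt aabg hiod grn pjwef oqjhy vwj cpy nqzd yftaq gvka
Final line 6: pjwef

Answer: pjwef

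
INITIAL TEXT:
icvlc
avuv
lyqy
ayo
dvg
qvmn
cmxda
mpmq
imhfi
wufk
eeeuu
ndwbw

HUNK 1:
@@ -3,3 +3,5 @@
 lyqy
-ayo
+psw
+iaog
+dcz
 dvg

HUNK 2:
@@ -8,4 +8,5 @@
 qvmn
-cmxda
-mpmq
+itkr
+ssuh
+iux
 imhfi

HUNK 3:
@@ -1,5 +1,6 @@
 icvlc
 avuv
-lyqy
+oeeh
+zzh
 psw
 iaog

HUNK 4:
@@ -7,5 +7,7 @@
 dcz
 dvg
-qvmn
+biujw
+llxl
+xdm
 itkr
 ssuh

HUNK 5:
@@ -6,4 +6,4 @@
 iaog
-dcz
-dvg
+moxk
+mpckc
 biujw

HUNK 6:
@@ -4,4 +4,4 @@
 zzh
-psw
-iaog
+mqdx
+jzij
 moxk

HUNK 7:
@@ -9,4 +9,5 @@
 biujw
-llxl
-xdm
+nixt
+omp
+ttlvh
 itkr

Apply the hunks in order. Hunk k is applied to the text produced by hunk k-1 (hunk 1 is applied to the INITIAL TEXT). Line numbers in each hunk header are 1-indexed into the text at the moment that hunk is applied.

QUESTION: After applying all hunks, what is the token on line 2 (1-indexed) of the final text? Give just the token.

Answer: avuv

Derivation:
Hunk 1: at line 3 remove [ayo] add [psw,iaog,dcz] -> 14 lines: icvlc avuv lyqy psw iaog dcz dvg qvmn cmxda mpmq imhfi wufk eeeuu ndwbw
Hunk 2: at line 8 remove [cmxda,mpmq] add [itkr,ssuh,iux] -> 15 lines: icvlc avuv lyqy psw iaog dcz dvg qvmn itkr ssuh iux imhfi wufk eeeuu ndwbw
Hunk 3: at line 1 remove [lyqy] add [oeeh,zzh] -> 16 lines: icvlc avuv oeeh zzh psw iaog dcz dvg qvmn itkr ssuh iux imhfi wufk eeeuu ndwbw
Hunk 4: at line 7 remove [qvmn] add [biujw,llxl,xdm] -> 18 lines: icvlc avuv oeeh zzh psw iaog dcz dvg biujw llxl xdm itkr ssuh iux imhfi wufk eeeuu ndwbw
Hunk 5: at line 6 remove [dcz,dvg] add [moxk,mpckc] -> 18 lines: icvlc avuv oeeh zzh psw iaog moxk mpckc biujw llxl xdm itkr ssuh iux imhfi wufk eeeuu ndwbw
Hunk 6: at line 4 remove [psw,iaog] add [mqdx,jzij] -> 18 lines: icvlc avuv oeeh zzh mqdx jzij moxk mpckc biujw llxl xdm itkr ssuh iux imhfi wufk eeeuu ndwbw
Hunk 7: at line 9 remove [llxl,xdm] add [nixt,omp,ttlvh] -> 19 lines: icvlc avuv oeeh zzh mqdx jzij moxk mpckc biujw nixt omp ttlvh itkr ssuh iux imhfi wufk eeeuu ndwbw
Final line 2: avuv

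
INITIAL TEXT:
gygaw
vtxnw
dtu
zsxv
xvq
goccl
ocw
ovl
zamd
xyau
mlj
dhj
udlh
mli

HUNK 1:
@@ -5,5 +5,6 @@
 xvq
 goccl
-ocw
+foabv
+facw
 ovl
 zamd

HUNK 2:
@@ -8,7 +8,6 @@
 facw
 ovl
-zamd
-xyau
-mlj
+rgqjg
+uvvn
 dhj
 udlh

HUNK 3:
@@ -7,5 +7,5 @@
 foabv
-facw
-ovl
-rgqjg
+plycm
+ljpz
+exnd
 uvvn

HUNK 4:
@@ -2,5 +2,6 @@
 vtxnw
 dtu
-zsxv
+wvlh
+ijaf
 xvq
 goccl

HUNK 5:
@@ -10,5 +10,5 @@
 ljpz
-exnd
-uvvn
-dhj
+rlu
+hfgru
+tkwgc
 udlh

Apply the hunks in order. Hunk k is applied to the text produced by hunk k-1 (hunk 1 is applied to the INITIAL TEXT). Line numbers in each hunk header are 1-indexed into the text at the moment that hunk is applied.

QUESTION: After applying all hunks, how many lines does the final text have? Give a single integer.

Hunk 1: at line 5 remove [ocw] add [foabv,facw] -> 15 lines: gygaw vtxnw dtu zsxv xvq goccl foabv facw ovl zamd xyau mlj dhj udlh mli
Hunk 2: at line 8 remove [zamd,xyau,mlj] add [rgqjg,uvvn] -> 14 lines: gygaw vtxnw dtu zsxv xvq goccl foabv facw ovl rgqjg uvvn dhj udlh mli
Hunk 3: at line 7 remove [facw,ovl,rgqjg] add [plycm,ljpz,exnd] -> 14 lines: gygaw vtxnw dtu zsxv xvq goccl foabv plycm ljpz exnd uvvn dhj udlh mli
Hunk 4: at line 2 remove [zsxv] add [wvlh,ijaf] -> 15 lines: gygaw vtxnw dtu wvlh ijaf xvq goccl foabv plycm ljpz exnd uvvn dhj udlh mli
Hunk 5: at line 10 remove [exnd,uvvn,dhj] add [rlu,hfgru,tkwgc] -> 15 lines: gygaw vtxnw dtu wvlh ijaf xvq goccl foabv plycm ljpz rlu hfgru tkwgc udlh mli
Final line count: 15

Answer: 15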